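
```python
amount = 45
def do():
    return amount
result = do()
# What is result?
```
45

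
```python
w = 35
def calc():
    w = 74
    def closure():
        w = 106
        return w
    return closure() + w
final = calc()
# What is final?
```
180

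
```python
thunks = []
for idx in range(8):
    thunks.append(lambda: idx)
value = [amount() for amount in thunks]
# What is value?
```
[7, 7, 7, 7, 7, 7, 7, 7]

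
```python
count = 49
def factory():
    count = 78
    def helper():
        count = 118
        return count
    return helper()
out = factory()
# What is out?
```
118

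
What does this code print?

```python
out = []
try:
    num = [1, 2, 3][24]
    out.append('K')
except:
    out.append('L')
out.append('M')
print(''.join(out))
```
LM

Exception raised in try, caught by bare except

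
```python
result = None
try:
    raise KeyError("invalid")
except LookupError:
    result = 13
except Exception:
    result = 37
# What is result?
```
13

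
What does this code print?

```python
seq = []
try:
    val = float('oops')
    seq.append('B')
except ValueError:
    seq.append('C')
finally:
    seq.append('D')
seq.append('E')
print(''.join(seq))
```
CDE

finally always runs, even after exception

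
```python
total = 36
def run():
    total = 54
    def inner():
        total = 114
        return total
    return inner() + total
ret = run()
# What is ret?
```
168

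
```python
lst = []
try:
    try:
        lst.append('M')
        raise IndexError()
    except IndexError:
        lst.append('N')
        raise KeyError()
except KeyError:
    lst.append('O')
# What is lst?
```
['M', 'N', 'O']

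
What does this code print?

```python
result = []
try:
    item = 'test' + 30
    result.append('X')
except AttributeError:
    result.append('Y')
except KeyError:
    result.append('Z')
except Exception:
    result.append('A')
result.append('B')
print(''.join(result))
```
AB

TypeError not specifically caught, falls to Exception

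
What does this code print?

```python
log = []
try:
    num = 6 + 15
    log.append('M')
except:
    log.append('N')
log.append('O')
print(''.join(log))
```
MO

No exception, try block completes normally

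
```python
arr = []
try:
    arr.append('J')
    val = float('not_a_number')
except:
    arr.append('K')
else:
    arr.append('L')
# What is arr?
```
['J', 'K']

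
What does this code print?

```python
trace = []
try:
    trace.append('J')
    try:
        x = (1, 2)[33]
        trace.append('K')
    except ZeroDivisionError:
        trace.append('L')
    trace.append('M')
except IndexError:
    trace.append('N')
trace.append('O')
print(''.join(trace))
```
JNO

Inner handler doesn't match, propagates to outer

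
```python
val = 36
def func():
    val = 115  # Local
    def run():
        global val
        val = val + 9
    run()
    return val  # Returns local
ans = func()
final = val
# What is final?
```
45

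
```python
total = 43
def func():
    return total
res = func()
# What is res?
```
43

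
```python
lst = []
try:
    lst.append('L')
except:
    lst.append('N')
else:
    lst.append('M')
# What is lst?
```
['L', 'M']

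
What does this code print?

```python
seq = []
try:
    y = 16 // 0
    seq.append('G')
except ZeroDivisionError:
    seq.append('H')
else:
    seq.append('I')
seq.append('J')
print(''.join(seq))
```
HJ

else block skipped when exception is caught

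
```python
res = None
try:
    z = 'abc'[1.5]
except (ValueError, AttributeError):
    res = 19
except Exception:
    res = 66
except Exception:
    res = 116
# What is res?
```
66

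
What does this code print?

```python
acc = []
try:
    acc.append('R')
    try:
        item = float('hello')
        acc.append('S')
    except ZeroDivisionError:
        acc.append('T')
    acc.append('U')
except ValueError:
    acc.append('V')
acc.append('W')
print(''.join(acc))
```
RVW

Inner handler doesn't match, propagates to outer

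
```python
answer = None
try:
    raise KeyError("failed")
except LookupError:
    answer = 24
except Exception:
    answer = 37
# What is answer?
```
24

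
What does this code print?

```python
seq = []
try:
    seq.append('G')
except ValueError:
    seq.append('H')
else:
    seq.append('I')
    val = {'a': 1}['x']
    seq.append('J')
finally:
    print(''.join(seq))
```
GI

Try succeeds, else appends 'I', KeyError in else is uncaught, finally prints before exception propagates ('J' never appended)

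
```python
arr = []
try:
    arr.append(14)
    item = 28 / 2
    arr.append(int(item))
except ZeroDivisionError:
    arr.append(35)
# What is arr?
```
[14, 14]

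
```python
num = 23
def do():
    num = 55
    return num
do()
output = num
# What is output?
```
23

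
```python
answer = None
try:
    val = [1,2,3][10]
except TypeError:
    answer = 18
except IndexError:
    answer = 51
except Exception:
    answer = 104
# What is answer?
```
51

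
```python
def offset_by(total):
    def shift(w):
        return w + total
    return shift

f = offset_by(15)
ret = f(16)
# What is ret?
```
31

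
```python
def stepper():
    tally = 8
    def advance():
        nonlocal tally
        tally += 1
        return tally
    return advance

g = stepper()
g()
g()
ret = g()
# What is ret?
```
11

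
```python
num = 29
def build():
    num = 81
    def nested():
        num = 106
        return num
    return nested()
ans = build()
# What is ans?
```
106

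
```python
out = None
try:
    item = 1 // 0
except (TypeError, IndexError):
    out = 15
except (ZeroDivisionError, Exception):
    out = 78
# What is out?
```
78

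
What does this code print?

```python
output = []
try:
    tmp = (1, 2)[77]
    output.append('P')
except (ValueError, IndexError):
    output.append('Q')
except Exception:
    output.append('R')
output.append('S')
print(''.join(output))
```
QS

IndexError matches tuple containing it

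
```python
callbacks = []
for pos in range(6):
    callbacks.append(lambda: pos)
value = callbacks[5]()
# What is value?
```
5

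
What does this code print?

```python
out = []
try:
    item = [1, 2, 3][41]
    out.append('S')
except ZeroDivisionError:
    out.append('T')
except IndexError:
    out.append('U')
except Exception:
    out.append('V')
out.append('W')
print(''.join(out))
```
UW

IndexError matches before generic Exception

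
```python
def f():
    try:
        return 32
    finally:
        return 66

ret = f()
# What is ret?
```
66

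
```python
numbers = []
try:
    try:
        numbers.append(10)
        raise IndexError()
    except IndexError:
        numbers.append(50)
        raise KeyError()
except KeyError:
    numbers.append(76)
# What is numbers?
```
[10, 50, 76]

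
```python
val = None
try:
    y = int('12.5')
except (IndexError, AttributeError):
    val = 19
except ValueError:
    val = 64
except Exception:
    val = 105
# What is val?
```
64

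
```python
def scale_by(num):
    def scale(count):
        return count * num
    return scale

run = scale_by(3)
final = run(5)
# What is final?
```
15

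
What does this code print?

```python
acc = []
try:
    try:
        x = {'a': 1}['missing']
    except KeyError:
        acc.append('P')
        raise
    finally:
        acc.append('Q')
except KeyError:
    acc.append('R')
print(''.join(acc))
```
PQR

finally runs before re-raised exception propagates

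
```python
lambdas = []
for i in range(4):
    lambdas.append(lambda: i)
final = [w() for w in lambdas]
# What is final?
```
[3, 3, 3, 3]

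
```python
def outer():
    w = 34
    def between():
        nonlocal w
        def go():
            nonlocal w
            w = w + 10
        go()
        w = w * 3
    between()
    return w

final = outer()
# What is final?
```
132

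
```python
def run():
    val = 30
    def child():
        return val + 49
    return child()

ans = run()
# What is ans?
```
79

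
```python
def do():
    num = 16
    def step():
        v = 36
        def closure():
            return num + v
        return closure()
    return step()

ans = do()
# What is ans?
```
52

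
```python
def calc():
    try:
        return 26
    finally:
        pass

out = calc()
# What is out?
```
26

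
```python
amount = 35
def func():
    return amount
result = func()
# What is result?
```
35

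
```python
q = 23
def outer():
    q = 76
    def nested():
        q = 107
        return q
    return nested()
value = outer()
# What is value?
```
107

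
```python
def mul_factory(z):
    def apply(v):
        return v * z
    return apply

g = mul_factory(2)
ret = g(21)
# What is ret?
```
42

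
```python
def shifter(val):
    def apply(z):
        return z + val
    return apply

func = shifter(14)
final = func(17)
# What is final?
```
31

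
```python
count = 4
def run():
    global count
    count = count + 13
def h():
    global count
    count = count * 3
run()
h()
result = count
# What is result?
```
51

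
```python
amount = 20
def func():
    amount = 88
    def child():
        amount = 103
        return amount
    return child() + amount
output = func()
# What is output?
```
191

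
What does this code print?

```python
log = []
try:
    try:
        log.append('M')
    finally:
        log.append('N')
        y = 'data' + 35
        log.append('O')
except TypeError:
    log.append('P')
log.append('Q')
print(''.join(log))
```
MNPQ

Exception in inner finally caught by outer except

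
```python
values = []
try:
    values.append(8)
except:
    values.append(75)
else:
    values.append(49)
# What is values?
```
[8, 49]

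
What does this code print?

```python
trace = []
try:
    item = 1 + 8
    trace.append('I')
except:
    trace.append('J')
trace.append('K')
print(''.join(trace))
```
IK

No exception, try block completes normally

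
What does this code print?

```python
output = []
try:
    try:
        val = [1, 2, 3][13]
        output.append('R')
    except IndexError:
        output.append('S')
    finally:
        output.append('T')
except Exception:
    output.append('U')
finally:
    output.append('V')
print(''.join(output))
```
STV

Both finally blocks run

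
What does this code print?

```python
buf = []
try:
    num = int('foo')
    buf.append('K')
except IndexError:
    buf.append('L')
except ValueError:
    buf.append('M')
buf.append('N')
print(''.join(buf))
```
MN

ValueError is caught by its specific handler, not IndexError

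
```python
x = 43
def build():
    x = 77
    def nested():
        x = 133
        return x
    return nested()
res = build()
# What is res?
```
133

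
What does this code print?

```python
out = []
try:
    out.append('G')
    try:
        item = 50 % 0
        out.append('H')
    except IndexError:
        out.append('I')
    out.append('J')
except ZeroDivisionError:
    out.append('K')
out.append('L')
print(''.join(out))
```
GKL

Inner handler doesn't match, propagates to outer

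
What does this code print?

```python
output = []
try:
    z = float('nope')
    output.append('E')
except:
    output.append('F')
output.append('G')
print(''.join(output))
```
FG

Exception raised in try, caught by bare except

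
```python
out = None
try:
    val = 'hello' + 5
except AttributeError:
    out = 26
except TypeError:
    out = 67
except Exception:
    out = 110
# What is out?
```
67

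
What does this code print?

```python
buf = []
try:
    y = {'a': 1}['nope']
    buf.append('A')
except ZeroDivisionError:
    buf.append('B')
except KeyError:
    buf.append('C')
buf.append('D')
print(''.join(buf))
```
CD

KeyError is caught by its specific handler, not ZeroDivisionError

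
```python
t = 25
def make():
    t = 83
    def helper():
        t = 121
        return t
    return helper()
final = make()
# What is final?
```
121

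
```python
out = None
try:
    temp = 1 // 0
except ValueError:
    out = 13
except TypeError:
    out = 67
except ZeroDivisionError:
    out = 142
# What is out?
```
142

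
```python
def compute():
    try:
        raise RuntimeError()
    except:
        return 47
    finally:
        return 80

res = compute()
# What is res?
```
80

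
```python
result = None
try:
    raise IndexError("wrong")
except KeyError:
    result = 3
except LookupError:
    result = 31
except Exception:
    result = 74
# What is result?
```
31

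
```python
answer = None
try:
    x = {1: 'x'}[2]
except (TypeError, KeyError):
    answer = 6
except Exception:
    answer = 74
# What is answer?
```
6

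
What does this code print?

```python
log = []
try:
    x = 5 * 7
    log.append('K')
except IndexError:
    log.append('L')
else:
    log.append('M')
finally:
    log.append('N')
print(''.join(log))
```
KMN

else runs before finally when no exception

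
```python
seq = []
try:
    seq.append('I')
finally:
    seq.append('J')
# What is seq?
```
['I', 'J']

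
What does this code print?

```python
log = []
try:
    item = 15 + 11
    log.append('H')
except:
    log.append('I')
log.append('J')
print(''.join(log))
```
HJ

No exception, try block completes normally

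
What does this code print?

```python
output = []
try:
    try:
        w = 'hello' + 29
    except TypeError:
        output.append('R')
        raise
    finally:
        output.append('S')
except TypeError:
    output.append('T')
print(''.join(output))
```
RST

finally runs before re-raised exception propagates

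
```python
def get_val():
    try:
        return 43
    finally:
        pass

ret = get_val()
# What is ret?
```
43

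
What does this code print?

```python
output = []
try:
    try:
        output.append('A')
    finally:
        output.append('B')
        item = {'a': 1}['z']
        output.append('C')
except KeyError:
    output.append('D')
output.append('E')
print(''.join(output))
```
ABDE

Exception in inner finally caught by outer except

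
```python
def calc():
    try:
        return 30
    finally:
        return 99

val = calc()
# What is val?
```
99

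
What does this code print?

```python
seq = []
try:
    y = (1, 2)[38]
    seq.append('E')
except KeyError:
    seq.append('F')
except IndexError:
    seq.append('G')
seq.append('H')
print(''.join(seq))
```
GH

IndexError is caught by its specific handler, not KeyError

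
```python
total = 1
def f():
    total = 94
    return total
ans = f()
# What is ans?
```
94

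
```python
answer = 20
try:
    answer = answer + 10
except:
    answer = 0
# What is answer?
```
30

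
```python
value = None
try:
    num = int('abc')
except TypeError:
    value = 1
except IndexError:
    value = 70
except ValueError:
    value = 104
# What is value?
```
104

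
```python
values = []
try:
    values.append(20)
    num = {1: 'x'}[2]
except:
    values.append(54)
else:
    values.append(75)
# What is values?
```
[20, 54]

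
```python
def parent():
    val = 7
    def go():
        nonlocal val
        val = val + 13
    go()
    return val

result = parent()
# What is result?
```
20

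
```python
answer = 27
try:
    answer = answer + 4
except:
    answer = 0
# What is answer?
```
31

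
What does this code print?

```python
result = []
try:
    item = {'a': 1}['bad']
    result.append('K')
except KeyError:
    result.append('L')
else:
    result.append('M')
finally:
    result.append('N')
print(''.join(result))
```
LN

Exception: except runs, else skipped, finally runs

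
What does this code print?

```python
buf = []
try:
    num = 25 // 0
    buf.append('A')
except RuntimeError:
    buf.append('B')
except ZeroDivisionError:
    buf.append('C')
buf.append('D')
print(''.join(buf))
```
CD

ZeroDivisionError is caught by its specific handler, not RuntimeError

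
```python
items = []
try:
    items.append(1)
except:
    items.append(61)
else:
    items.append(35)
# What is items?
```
[1, 35]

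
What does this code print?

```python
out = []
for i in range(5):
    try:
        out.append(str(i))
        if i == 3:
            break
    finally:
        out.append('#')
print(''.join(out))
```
0#1#2#3#

finally runs even when breaking out of loop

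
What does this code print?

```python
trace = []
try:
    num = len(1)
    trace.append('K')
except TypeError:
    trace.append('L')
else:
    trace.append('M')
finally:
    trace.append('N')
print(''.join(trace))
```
LN

Exception: except runs, else skipped, finally runs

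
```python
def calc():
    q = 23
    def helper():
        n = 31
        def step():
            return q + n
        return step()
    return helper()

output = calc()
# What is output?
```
54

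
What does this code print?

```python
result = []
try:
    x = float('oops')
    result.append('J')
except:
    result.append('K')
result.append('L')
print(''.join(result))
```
KL

Exception raised in try, caught by bare except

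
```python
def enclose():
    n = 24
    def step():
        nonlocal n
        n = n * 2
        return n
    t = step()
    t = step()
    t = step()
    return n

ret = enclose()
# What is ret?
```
192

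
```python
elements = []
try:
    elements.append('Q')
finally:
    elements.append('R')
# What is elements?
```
['Q', 'R']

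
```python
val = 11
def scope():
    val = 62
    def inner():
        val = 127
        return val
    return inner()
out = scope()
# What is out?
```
127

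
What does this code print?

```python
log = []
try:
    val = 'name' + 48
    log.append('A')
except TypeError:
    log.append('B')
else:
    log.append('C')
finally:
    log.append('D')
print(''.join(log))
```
BD

Exception: except runs, else skipped, finally runs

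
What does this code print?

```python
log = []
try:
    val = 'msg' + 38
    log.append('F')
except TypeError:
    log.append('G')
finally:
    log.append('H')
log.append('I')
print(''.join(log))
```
GHI

finally always runs, even after exception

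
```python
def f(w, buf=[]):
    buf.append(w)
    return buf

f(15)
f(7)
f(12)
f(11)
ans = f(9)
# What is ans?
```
[15, 7, 12, 11, 9]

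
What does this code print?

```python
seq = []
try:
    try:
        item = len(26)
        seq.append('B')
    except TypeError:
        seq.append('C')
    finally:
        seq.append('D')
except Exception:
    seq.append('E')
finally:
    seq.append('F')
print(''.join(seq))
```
CDF

Both finally blocks run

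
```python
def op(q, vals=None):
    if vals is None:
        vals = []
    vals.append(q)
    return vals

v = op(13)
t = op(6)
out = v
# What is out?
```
[13]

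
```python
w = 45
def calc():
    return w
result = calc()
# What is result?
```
45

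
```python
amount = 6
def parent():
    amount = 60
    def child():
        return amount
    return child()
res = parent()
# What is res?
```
60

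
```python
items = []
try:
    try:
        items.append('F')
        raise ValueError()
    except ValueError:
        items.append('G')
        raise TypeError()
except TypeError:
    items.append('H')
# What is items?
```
['F', 'G', 'H']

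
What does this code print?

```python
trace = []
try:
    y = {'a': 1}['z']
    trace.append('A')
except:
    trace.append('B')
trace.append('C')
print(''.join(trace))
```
BC

Exception raised in try, caught by bare except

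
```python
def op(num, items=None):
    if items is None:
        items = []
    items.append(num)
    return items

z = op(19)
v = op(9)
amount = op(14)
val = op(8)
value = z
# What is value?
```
[19]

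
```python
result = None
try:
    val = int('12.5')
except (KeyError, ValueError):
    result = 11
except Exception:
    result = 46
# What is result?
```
11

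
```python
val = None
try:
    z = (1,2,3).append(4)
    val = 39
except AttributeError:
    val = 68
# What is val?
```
68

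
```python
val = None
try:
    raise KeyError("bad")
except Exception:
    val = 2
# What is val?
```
2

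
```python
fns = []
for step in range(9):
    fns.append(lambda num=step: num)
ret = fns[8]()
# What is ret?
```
8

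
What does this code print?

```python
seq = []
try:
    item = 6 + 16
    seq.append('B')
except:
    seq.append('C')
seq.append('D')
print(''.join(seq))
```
BD

No exception, try block completes normally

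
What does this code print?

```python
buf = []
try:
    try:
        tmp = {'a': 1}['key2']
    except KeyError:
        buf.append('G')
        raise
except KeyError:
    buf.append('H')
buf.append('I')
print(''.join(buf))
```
GHI

raise without argument re-raises current exception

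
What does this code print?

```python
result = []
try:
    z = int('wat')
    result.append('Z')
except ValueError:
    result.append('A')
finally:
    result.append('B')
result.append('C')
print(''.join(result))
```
ABC

finally always runs, even after exception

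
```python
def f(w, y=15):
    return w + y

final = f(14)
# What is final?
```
29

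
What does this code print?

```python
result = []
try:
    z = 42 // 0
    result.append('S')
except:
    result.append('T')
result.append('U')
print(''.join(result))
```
TU

Exception raised in try, caught by bare except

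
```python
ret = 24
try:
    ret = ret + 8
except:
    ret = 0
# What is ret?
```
32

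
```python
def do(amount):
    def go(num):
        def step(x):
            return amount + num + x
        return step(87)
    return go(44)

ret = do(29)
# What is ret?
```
160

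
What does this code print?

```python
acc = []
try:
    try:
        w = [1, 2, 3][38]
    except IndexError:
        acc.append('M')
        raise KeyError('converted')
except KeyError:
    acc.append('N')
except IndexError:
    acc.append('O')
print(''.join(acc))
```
MN

New KeyError raised, caught by outer KeyError handler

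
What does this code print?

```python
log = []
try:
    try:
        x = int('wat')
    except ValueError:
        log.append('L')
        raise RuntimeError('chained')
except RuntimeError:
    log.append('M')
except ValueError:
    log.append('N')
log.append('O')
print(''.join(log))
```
LMO

RuntimeError raised and caught, original ValueError not re-raised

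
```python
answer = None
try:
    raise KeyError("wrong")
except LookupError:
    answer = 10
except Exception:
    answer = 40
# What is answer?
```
10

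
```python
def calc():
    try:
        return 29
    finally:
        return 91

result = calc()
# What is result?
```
91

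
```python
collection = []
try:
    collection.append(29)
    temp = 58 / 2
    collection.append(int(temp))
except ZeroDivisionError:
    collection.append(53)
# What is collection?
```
[29, 29]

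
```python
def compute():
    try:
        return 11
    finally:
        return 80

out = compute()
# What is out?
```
80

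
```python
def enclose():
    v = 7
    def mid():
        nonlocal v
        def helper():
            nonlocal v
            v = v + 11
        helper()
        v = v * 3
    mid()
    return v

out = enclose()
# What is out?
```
54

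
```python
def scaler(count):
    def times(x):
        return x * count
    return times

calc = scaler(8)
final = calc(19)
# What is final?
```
152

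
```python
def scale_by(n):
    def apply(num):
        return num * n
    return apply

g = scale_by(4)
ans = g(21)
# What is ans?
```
84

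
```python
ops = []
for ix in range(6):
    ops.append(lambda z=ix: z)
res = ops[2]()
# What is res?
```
2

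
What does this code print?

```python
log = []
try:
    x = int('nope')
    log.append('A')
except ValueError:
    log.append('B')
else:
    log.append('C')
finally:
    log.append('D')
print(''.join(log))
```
BD

Exception: except runs, else skipped, finally runs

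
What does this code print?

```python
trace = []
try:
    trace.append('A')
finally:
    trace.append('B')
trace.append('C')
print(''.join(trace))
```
ABC

try/finally without except, no exception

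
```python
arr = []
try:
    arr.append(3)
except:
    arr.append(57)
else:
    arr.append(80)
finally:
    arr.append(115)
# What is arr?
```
[3, 80, 115]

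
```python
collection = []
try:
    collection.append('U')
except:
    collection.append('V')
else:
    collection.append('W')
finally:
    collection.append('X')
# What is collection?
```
['U', 'W', 'X']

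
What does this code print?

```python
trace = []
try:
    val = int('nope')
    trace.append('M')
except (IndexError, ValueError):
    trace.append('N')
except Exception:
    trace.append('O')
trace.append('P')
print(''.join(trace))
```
NP

ValueError matches tuple containing it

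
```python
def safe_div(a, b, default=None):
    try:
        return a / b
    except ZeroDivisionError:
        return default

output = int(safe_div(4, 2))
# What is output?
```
2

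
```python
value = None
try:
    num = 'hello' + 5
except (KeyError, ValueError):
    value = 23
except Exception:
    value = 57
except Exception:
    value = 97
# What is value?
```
57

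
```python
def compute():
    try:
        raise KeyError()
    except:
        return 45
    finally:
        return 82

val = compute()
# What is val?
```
82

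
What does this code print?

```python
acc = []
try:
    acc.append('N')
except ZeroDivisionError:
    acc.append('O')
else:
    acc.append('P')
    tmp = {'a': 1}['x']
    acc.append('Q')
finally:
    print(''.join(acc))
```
NP

Try succeeds, else appends 'P', KeyError in else is uncaught, finally prints before exception propagates ('Q' never appended)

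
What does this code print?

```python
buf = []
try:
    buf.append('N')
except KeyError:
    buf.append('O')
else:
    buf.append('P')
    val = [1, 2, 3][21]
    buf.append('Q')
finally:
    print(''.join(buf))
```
NP

Try succeeds, else appends 'P', IndexError in else is uncaught, finally prints before exception propagates ('Q' never appended)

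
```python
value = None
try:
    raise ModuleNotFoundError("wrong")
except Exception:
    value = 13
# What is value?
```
13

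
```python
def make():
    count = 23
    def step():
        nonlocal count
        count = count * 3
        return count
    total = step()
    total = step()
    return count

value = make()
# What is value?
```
207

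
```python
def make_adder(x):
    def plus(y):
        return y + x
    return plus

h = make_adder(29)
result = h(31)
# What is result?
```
60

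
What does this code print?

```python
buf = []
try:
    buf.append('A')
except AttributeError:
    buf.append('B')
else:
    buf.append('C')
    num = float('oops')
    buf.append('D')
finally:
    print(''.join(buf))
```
AC

Try succeeds, else appends 'C', ValueError in else is uncaught, finally prints before exception propagates ('D' never appended)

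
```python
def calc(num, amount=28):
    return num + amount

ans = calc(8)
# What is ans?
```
36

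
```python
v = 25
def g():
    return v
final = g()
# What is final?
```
25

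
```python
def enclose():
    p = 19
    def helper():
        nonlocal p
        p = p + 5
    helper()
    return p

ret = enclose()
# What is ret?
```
24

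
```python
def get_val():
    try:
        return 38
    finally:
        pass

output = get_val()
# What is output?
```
38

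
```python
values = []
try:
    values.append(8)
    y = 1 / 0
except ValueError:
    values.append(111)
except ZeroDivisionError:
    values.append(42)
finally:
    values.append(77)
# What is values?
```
[8, 42, 77]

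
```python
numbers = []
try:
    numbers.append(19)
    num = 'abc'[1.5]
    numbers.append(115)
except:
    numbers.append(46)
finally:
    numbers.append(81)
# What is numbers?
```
[19, 46, 81]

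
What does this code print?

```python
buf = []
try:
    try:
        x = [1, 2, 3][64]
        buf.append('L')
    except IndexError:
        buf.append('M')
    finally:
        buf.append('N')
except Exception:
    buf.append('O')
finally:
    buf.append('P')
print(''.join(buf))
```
MNP

Both finally blocks run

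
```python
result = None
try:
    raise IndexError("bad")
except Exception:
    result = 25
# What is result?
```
25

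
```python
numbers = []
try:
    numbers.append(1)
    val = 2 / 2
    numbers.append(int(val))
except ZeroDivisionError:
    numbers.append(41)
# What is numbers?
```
[1, 1]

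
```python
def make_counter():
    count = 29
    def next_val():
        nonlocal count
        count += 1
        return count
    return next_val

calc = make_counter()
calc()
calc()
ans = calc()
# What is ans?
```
32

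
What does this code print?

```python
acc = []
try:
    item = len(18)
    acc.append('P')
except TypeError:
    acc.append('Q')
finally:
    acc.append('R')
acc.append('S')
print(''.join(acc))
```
QRS

finally always runs, even after exception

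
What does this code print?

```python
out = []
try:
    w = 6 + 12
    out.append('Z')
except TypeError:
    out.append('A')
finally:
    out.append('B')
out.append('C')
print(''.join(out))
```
ZBC

finally runs after normal execution too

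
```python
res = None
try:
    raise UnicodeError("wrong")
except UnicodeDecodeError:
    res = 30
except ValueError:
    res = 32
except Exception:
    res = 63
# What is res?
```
32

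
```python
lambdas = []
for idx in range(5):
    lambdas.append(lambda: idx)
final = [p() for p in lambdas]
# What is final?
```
[4, 4, 4, 4, 4]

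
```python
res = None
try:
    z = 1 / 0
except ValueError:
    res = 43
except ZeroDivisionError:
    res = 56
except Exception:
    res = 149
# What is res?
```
56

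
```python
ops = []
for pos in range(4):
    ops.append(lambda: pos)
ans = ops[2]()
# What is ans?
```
3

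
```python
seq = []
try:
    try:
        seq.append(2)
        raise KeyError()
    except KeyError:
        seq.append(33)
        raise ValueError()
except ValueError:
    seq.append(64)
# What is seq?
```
[2, 33, 64]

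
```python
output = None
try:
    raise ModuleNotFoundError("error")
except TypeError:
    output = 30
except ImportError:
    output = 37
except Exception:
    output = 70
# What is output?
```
37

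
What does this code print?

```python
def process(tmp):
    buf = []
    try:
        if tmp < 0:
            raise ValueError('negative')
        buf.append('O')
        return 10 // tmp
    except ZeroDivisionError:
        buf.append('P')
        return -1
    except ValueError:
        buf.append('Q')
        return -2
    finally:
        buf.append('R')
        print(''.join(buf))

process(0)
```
OPR

tmp=0 causes ZeroDivisionError, caught, finally prints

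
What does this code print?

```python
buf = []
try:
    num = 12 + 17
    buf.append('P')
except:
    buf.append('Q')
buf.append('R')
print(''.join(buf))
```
PR

No exception, try block completes normally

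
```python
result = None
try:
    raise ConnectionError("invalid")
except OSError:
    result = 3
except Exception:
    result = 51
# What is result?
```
3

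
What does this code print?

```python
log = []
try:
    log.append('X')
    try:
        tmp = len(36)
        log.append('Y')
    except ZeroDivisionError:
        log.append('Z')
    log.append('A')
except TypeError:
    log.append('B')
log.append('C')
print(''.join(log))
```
XBC

Inner handler doesn't match, propagates to outer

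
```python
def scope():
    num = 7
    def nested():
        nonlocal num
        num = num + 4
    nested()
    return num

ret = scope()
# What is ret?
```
11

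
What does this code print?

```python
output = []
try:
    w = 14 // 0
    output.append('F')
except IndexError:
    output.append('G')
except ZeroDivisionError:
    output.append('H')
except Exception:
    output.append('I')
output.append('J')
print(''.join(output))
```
HJ

ZeroDivisionError matches before generic Exception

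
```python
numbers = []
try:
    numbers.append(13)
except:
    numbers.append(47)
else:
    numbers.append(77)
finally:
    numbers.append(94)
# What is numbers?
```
[13, 77, 94]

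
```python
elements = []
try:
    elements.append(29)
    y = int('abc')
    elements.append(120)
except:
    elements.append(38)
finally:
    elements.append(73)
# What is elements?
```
[29, 38, 73]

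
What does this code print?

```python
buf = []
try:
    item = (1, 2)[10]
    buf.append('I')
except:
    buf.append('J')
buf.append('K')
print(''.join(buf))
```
JK

Exception raised in try, caught by bare except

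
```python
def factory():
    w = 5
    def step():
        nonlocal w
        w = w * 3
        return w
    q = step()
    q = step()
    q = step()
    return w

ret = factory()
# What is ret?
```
135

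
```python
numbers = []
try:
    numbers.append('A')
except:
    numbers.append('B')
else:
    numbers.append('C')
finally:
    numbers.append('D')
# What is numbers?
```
['A', 'C', 'D']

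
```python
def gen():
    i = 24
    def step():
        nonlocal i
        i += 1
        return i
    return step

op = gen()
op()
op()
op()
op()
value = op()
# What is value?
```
29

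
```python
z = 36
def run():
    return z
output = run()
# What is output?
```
36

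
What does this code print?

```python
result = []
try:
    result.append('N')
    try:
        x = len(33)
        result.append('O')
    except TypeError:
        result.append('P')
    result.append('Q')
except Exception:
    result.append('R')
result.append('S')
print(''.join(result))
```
NPQS

Inner exception caught by inner handler, outer continues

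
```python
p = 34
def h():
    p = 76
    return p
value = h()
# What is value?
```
76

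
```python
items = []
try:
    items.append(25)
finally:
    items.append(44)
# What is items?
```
[25, 44]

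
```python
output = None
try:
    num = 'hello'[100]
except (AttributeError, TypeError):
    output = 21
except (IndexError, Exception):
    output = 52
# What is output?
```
52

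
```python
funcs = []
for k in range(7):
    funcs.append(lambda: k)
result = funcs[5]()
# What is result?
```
6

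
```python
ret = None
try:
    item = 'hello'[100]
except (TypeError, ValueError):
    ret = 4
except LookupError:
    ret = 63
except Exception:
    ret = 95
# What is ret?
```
63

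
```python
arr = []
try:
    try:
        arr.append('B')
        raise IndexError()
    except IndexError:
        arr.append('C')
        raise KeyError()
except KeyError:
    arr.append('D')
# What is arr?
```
['B', 'C', 'D']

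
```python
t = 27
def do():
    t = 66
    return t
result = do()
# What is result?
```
66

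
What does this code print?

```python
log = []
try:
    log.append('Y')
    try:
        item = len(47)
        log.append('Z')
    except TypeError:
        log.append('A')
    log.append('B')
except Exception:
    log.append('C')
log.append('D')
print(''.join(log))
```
YABD

Inner exception caught by inner handler, outer continues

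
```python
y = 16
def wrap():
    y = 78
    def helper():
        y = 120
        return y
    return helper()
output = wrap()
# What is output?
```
120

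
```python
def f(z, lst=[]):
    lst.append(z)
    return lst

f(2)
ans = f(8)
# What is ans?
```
[2, 8]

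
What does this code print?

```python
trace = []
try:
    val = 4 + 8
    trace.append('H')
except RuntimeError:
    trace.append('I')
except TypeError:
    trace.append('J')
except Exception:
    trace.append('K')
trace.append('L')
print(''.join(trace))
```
HL

No exception, try block completes normally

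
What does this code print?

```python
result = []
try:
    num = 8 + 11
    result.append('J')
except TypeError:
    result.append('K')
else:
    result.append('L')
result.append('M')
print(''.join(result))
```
JLM

else block runs when no exception occurs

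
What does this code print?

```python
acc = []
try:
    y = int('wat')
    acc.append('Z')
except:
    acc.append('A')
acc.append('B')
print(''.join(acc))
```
AB

Exception raised in try, caught by bare except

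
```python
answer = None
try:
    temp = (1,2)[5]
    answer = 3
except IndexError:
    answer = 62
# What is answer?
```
62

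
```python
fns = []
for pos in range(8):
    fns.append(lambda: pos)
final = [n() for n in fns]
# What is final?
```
[7, 7, 7, 7, 7, 7, 7, 7]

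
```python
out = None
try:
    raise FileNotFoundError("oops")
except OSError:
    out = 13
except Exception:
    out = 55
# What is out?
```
13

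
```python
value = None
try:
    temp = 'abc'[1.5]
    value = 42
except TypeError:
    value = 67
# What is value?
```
67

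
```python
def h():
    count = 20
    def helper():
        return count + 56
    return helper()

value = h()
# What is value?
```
76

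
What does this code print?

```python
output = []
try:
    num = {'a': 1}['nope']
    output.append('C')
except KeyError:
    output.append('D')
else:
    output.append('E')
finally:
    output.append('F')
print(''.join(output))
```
DF

Exception: except runs, else skipped, finally runs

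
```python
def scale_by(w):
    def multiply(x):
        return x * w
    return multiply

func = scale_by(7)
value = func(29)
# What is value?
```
203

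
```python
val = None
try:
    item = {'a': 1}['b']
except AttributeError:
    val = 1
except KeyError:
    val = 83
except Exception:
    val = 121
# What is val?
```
83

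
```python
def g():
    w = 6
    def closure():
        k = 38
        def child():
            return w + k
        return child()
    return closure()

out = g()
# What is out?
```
44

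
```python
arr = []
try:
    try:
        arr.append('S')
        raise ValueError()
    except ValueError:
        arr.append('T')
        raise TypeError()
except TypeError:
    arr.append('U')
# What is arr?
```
['S', 'T', 'U']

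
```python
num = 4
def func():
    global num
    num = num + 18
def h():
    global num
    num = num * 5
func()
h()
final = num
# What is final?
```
110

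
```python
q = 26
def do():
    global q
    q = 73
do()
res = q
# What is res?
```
73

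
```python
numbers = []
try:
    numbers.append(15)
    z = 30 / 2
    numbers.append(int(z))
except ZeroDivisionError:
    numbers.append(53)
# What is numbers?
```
[15, 15]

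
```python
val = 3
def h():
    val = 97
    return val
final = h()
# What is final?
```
97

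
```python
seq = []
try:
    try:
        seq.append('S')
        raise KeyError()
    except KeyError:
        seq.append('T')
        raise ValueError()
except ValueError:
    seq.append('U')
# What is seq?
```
['S', 'T', 'U']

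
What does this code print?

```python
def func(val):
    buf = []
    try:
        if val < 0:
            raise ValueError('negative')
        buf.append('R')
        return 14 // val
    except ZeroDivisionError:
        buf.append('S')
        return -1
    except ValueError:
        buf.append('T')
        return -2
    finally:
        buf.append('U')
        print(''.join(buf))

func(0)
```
RSU

val=0 causes ZeroDivisionError, caught, finally prints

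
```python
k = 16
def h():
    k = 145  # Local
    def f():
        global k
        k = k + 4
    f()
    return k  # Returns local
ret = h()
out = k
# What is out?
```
20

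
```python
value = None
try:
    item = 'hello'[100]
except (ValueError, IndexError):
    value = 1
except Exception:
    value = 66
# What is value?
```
1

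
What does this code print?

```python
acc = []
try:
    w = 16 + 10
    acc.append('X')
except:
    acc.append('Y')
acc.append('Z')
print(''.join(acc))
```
XZ

No exception, try block completes normally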